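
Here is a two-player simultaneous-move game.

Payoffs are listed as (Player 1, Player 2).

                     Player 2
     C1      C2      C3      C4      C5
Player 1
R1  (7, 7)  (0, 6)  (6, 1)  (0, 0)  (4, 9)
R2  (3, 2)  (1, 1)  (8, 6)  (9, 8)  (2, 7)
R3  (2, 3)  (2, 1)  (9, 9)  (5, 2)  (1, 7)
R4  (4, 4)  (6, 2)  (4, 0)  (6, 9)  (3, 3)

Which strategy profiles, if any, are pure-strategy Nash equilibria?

Player 1 against C1: payoffs 7, 3, 2, 4 → best response R1.
Player 1 against C2: payoffs 0, 1, 2, 6 → best response R4.
Player 1 against C3: payoffs 6, 8, 9, 4 → best response R3.
Player 1 against C4: payoffs 0, 9, 5, 6 → best response R2.
Player 1 against C5: payoffs 4, 2, 1, 3 → best response R1.
Player 2 against R1: payoffs 7, 6, 1, 0, 9 → best response C5.
Player 2 against R2: payoffs 2, 1, 6, 8, 7 → best response C4.
Player 2 against R3: payoffs 3, 1, 9, 2, 7 → best response C3.
Player 2 against R4: payoffs 4, 2, 0, 9, 3 → best response C4.
Mutual best responses: (R1, C5); (R2, C4); (R3, C3).

(R1, C5), (R2, C4), (R3, C3)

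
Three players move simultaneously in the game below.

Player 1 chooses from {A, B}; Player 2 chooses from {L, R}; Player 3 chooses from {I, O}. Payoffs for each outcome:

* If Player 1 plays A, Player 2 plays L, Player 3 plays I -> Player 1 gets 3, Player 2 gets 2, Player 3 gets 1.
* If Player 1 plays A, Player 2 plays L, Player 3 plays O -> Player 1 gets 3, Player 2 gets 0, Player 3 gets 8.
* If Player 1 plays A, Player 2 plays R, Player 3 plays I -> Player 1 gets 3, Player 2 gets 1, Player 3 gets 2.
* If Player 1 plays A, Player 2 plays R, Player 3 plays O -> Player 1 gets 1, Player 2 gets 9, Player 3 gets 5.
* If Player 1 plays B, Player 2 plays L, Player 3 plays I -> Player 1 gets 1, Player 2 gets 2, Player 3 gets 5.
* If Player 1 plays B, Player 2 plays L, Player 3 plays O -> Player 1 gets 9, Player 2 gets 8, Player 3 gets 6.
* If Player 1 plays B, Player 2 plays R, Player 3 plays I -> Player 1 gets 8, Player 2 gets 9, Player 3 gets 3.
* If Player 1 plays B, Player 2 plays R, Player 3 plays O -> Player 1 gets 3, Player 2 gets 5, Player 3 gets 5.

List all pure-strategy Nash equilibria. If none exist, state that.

The unique pure-strategy Nash equilibrium is (B, L, O).

For each strategy profile, look for a profitable unilateral deviation.
(A, L, I): Player 3 can switch to O (1 → 8). Not NE.
(A, L, O): Player 1 can switch to B (3 → 9). Not NE.
(A, R, I): Player 1 can switch to B (3 → 8). Not NE.
(A, R, O): Player 1 can switch to B (1 → 3). Not NE.
(B, L, I): Player 1 can switch to A (1 → 3). Not NE.
(B, L, O): Player 1 gets 9, best alternative 3; Player 2 gets 8, best alternative 5; Player 3 gets 6, best alternative 5. No profitable deviation — NE.
(B, R, I): Player 3 can switch to O (3 → 5). Not NE.
(The remaining 1 profile has a profitable deviation by the same check.)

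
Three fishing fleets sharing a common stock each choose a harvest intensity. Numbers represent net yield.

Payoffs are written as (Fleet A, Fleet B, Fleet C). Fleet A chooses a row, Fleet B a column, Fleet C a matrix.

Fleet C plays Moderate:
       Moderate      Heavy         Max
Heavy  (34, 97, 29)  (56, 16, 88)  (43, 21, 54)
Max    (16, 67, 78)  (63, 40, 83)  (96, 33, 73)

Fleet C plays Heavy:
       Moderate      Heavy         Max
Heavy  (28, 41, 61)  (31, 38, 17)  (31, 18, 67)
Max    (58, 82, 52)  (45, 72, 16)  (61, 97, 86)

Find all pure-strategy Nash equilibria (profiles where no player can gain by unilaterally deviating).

(Max, Max, Heavy)

(Heavy, Moderate, Moderate): Fleet C can switch to Heavy (29 → 61). Not NE.
(Heavy, Moderate, Heavy): Fleet A can switch to Max (28 → 58). Not NE.
(Heavy, Heavy, Moderate): Fleet A can switch to Max (56 → 63). Not NE.
(Heavy, Heavy, Heavy): Fleet A can switch to Max (31 → 45). Not NE.
(Heavy, Max, Moderate): Fleet A can switch to Max (43 → 96). Not NE.
(Heavy, Max, Heavy): Fleet A can switch to Max (31 → 61). Not NE.
(Max, Moderate, Moderate): Fleet A can switch to Heavy (16 → 34). Not NE.
(Max, Moderate, Heavy): Fleet B can switch to Max (82 → 97). Not NE.
(Max, Heavy, Moderate): Fleet B can switch to Moderate (40 → 67). Not NE.
(Max, Heavy, Heavy): Fleet B can switch to Moderate (72 → 82). Not NE.
(Max, Max, Moderate): Fleet B can switch to Moderate (33 → 67). Not NE.
(Max, Max, Heavy): Fleet A gets 61, best alternative 31; Fleet B gets 97, best alternative 82; Fleet C gets 86, best alternative 73. No profitable deviation — NE.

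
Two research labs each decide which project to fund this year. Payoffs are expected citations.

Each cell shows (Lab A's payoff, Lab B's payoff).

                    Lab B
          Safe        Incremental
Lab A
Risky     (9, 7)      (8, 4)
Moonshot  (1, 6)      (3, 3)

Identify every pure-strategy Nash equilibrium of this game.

(Risky, Safe): Lab A gets 9, best alternative 1; Lab B gets 7, best alternative 4. No profitable deviation — NE.
(Risky, Incremental): Lab B can switch to Safe (4 → 7). Not NE.
(Moonshot, Safe): Lab A can switch to Risky (1 → 9). Not NE.
(Moonshot, Incremental): Lab A can switch to Risky (3 → 8). Not NE.

(Risky, Safe)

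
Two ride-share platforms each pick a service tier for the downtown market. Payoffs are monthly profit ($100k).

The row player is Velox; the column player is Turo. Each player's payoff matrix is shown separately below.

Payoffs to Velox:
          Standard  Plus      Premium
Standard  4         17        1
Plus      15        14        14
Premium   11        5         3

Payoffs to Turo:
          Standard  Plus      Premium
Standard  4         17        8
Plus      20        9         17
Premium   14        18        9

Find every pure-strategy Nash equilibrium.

Pure-strategy Nash equilibria: (Standard, Plus); (Plus, Standard)

Velox against Standard: payoffs 4, 15, 11 → best response Plus.
Velox against Plus: payoffs 17, 14, 5 → best response Standard.
Velox against Premium: payoffs 1, 14, 3 → best response Plus.
Turo against Standard: payoffs 4, 17, 8 → best response Plus.
Turo against Plus: payoffs 20, 9, 17 → best response Standard.
Turo against Premium: payoffs 14, 18, 9 → best response Plus.
Mutual best responses: (Standard, Plus); (Plus, Standard).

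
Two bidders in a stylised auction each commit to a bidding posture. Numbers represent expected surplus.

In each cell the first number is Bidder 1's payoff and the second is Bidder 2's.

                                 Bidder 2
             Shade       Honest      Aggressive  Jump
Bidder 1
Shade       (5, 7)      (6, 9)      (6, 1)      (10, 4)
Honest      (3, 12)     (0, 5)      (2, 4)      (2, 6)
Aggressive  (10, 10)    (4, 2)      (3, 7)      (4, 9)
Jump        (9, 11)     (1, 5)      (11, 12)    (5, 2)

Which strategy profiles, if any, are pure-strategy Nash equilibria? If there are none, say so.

The pure Nash equilibria are (Shade, Honest) and (Aggressive, Shade) and (Jump, Aggressive).

Mark each player's best response to every combination of opponents' strategies; a profile where every player is best-responding is a pure Nash equilibrium.
Bidder 1 against Shade: payoffs 5, 3, 10, 9 → best response Aggressive.
Bidder 1 against Honest: payoffs 6, 0, 4, 1 → best response Shade.
Bidder 1 against Aggressive: payoffs 6, 2, 3, 11 → best response Jump.
Bidder 1 against Jump: payoffs 10, 2, 4, 5 → best response Shade.
Bidder 2 against Shade: payoffs 7, 9, 1, 4 → best response Honest.
Bidder 2 against Honest: payoffs 12, 5, 4, 6 → best response Shade.
Bidder 2 against Aggressive: payoffs 10, 2, 7, 9 → best response Shade.
Bidder 2 against Jump: payoffs 11, 5, 12, 2 → best response Aggressive.
Mutual best responses: (Shade, Honest); (Aggressive, Shade); (Jump, Aggressive).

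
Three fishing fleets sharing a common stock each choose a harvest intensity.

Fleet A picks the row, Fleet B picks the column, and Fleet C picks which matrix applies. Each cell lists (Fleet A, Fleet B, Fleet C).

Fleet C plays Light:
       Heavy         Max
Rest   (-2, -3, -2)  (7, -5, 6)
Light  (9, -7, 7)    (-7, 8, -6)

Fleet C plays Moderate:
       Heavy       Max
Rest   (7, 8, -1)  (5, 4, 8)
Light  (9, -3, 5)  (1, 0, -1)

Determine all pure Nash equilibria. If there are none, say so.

(Rest, Heavy, Light): Fleet A can switch to Light (-2 → 9). Not NE.
(Rest, Heavy, Moderate): Fleet A can switch to Light (7 → 9). Not NE.
(Rest, Max, Light): Fleet B can switch to Heavy (-5 → -3). Not NE.
(Rest, Max, Moderate): Fleet B can switch to Heavy (4 → 8). Not NE.
(Light, Heavy, Light): Fleet B can switch to Max (-7 → 8). Not NE.
(Light, Heavy, Moderate): Fleet B can switch to Max (-3 → 0). Not NE.
(Light, Max, Light): Fleet A can switch to Rest (-7 → 7). Not NE.
(Light, Max, Moderate): Fleet A can switch to Rest (1 → 5). Not NE.

This game has no pure Nash equilibrium.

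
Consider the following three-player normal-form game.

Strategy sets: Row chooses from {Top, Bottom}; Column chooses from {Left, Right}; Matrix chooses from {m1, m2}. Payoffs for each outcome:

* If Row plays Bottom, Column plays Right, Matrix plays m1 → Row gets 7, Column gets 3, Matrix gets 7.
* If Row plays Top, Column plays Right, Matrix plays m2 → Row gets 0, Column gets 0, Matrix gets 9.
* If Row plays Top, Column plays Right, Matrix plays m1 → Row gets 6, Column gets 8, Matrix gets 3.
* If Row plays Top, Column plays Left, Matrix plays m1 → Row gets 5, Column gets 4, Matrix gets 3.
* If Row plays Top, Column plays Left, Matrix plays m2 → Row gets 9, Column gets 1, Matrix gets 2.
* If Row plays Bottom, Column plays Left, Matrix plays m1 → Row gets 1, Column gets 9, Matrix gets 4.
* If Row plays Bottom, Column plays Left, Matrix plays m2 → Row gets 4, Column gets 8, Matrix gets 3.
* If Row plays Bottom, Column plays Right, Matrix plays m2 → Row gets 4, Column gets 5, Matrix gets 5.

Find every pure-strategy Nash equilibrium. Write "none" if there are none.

none

Row against (Left, m1): payoffs 5, 1 → best response Top.
Row against (Left, m2): payoffs 9, 4 → best response Top.
Row against (Right, m1): payoffs 6, 7 → best response Bottom.
Row against (Right, m2): payoffs 0, 4 → best response Bottom.
Column against (Top, m1): payoffs 4, 8 → best response Right.
Column against (Top, m2): payoffs 1, 0 → best response Left.
Column against (Bottom, m1): payoffs 9, 3 → best response Left.
Column against (Bottom, m2): payoffs 8, 5 → best response Left.
Matrix against (Top, Left): payoffs 3, 2 → best response m1.
Matrix against (Top, Right): payoffs 3, 9 → best response m2.
Matrix against (Bottom, Left): payoffs 4, 3 → best response m1.
Matrix against (Bottom, Right): payoffs 7, 5 → best response m1.
No profile is a mutual best response for all players.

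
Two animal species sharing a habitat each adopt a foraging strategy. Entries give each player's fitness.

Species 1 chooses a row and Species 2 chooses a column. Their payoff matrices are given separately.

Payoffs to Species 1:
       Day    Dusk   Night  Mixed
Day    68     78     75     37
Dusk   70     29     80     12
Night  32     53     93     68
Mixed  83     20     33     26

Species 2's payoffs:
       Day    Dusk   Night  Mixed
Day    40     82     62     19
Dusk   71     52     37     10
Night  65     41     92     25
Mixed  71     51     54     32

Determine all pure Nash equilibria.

Check each profile: it is a Nash equilibrium iff no player can strictly gain by switching unilaterally.
(Day, Day): Species 1 can switch to Dusk (68 → 70). Not NE.
(Day, Dusk): Species 1 gets 78, best alternative 53; Species 2 gets 82, best alternative 62. No profitable deviation — NE.
(Day, Night): Species 1 can switch to Dusk (75 → 80). Not NE.
(Day, Mixed): Species 1 can switch to Night (37 → 68). Not NE.
(Dusk, Day): Species 1 can switch to Mixed (70 → 83). Not NE.
(Dusk, Dusk): Species 1 can switch to Day (29 → 78). Not NE.
(Dusk, Night): Species 1 can switch to Night (80 → 93). Not NE.
(Dusk, Mixed): Species 1 can switch to Day (12 → 37). Not NE.
(Night, Day): Species 1 can switch to Day (32 → 68). Not NE.
(Night, Night): Species 1 gets 93, best alternative 80; Species 2 gets 92, best alternative 65. No profitable deviation — NE.
(Mixed, Day): Species 1 gets 83, best alternative 70; Species 2 gets 71, best alternative 54. No profitable deviation — NE.
(The remaining 5 profiles each have a profitable deviation by the same check.)

(Day, Dusk); (Night, Night); (Mixed, Day)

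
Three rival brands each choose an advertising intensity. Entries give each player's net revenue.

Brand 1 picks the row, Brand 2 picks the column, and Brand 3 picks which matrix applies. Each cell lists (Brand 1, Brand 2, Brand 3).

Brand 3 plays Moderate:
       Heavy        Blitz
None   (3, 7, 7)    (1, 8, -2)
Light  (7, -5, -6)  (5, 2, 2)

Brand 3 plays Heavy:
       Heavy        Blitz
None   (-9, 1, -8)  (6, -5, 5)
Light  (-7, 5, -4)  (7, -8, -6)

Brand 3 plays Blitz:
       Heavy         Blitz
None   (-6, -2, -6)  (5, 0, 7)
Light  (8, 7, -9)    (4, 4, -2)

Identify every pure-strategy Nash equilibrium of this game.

Brand 1 against (Heavy, Moderate): payoffs 3, 7 → best response Light.
Brand 1 against (Heavy, Heavy): payoffs -9, -7 → best response Light.
Brand 1 against (Heavy, Blitz): payoffs -6, 8 → best response Light.
Brand 1 against (Blitz, Moderate): payoffs 1, 5 → best response Light.
Brand 1 against (Blitz, Heavy): payoffs 6, 7 → best response Light.
Brand 1 against (Blitz, Blitz): payoffs 5, 4 → best response None.
Brand 2 against (None, Moderate): payoffs 7, 8 → best response Blitz.
Brand 2 against (None, Heavy): payoffs 1, -5 → best response Heavy.
Brand 2 against (None, Blitz): payoffs -2, 0 → best response Blitz.
Brand 2 against (Light, Moderate): payoffs -5, 2 → best response Blitz.
Brand 2 against (Light, Heavy): payoffs 5, -8 → best response Heavy.
Brand 2 against (Light, Blitz): payoffs 7, 4 → best response Heavy.
Brand 3 against (None, Heavy): payoffs 7, -8, -6 → best response Moderate.
Brand 3 against (None, Blitz): payoffs -2, 5, 7 → best response Blitz.
Brand 3 against (Light, Heavy): payoffs -6, -4, -9 → best response Heavy.
Brand 3 against (Light, Blitz): payoffs 2, -6, -2 → best response Moderate.
Mutual best responses: (None, Blitz, Blitz); (Light, Heavy, Heavy); (Light, Blitz, Moderate).

(None, Blitz, Blitz) and (Light, Heavy, Heavy) and (Light, Blitz, Moderate)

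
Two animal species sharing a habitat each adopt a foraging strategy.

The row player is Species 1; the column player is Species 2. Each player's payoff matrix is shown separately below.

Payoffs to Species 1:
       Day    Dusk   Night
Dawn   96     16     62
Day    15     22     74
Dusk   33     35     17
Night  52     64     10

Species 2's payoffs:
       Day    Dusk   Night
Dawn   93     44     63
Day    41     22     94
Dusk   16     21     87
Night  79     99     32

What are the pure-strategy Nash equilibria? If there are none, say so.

(Dawn, Day): Species 1 gets 96, best alternative 52; Species 2 gets 93, best alternative 63. No profitable deviation — NE.
(Dawn, Dusk): Species 1 can switch to Day (16 → 22). Not NE.
(Dawn, Night): Species 1 can switch to Day (62 → 74). Not NE.
(Day, Day): Species 1 can switch to Dawn (15 → 96). Not NE.
(Day, Dusk): Species 1 can switch to Dusk (22 → 35). Not NE.
(Day, Night): Species 1 gets 74, best alternative 62; Species 2 gets 94, best alternative 41. No profitable deviation — NE.
(Dusk, Day): Species 1 can switch to Dawn (33 → 96). Not NE.
(Dusk, Dusk): Species 1 can switch to Night (35 → 64). Not NE.
(Dusk, Night): Species 1 can switch to Dawn (17 → 62). Not NE.
(Night, Day): Species 1 can switch to Dawn (52 → 96). Not NE.
(Night, Dusk): Species 1 gets 64, best alternative 35; Species 2 gets 99, best alternative 79. No profitable deviation — NE.
(The remaining 1 profile has a profitable deviation by the same check.)

(Dawn, Day) and (Day, Night) and (Night, Dusk)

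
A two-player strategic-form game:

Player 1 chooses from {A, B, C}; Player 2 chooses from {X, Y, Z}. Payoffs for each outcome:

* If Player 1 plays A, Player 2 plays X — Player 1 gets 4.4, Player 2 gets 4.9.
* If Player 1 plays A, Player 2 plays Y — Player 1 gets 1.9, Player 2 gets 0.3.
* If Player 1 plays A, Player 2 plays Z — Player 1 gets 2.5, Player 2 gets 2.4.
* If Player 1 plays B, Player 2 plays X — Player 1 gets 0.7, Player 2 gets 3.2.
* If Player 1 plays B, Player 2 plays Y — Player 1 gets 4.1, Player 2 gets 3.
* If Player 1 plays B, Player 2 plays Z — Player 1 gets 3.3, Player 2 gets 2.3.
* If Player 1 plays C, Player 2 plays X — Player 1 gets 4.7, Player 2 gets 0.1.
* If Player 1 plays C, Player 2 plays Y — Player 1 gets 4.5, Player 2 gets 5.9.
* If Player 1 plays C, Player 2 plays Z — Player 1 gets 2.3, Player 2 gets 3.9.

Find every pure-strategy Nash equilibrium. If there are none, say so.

Mark each player's best response to every combination of opponents' strategies; a profile where every player is best-responding is a pure Nash equilibrium.
Player 1 against X: payoffs 4.4, 0.7, 4.7 → best response C.
Player 1 against Y: payoffs 1.9, 4.1, 4.5 → best response C.
Player 1 against Z: payoffs 2.5, 3.3, 2.3 → best response B.
Player 2 against A: payoffs 4.9, 0.3, 2.4 → best response X.
Player 2 against B: payoffs 3.2, 3, 2.3 → best response X.
Player 2 against C: payoffs 0.1, 5.9, 3.9 → best response Y.
Mutual best responses: (C, Y).

(C, Y)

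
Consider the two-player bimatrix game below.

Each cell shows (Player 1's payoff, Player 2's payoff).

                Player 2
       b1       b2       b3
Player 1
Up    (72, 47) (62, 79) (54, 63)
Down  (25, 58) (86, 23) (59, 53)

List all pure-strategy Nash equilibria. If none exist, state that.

Check each profile: it is a Nash equilibrium iff no player can strictly gain by switching unilaterally.
(Up, b1): Player 2 can switch to b2 (47 → 79). Not NE.
(Up, b2): Player 1 can switch to Down (62 → 86). Not NE.
(Up, b3): Player 1 can switch to Down (54 → 59). Not NE.
(Down, b1): Player 1 can switch to Up (25 → 72). Not NE.
(Down, b2): Player 2 can switch to b1 (23 → 58). Not NE.
(Down, b3): Player 2 can switch to b1 (53 → 58). Not NE.

No pure-strategy Nash equilibrium.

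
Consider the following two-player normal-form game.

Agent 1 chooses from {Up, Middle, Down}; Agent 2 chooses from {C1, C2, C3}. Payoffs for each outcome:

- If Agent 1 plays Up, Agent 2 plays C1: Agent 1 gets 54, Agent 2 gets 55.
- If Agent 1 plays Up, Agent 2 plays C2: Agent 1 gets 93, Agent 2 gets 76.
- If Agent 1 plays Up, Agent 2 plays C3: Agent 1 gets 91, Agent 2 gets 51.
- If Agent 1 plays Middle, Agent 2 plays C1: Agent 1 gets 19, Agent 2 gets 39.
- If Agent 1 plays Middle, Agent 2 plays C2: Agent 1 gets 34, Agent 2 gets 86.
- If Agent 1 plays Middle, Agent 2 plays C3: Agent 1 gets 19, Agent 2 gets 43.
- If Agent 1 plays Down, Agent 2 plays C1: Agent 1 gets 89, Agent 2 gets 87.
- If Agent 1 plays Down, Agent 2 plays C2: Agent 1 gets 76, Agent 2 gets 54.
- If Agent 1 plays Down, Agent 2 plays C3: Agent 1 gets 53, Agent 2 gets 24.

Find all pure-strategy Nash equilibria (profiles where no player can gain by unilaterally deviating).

(Up, C1): Agent 1 can switch to Down (54 → 89). Not NE.
(Up, C2): Agent 1 gets 93, best alternative 76; Agent 2 gets 76, best alternative 55. No profitable deviation — NE.
(Up, C3): Agent 2 can switch to C1 (51 → 55). Not NE.
(Middle, C1): Agent 1 can switch to Up (19 → 54). Not NE.
(Middle, C2): Agent 1 can switch to Up (34 → 93). Not NE.
(Middle, C3): Agent 1 can switch to Up (19 → 91). Not NE.
(Down, C1): Agent 1 gets 89, best alternative 54; Agent 2 gets 87, best alternative 54. No profitable deviation — NE.
(Down, C2): Agent 1 can switch to Up (76 → 93). Not NE.
(Down, C3): Agent 1 can switch to Up (53 → 91). Not NE.

The pure Nash equilibria are (Up, C2), (Down, C1).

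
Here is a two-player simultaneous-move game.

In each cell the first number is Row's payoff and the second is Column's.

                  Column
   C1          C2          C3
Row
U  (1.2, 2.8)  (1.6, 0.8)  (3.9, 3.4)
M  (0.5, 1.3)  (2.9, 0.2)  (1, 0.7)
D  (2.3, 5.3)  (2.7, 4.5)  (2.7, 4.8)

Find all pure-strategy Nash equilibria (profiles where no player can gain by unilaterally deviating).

Check each profile: it is a Nash equilibrium iff no player can strictly gain by switching unilaterally.
(U, C1): Row can switch to D (1.2 → 2.3). Not NE.
(U, C2): Row can switch to M (1.6 → 2.9). Not NE.
(U, C3): Row gets 3.9, best alternative 2.7; Column gets 3.4, best alternative 2.8. No profitable deviation — NE.
(M, C1): Row can switch to U (0.5 → 1.2). Not NE.
(M, C2): Column can switch to C1 (0.2 → 1.3). Not NE.
(M, C3): Row can switch to U (1 → 3.9). Not NE.
(D, C1): Row gets 2.3, best alternative 1.2; Column gets 5.3, best alternative 4.8. No profitable deviation — NE.
(D, C2): Row can switch to M (2.7 → 2.9). Not NE.
(D, C3): Row can switch to U (2.7 → 3.9). Not NE.

Pure-strategy Nash equilibria: (U, C3); (D, C1)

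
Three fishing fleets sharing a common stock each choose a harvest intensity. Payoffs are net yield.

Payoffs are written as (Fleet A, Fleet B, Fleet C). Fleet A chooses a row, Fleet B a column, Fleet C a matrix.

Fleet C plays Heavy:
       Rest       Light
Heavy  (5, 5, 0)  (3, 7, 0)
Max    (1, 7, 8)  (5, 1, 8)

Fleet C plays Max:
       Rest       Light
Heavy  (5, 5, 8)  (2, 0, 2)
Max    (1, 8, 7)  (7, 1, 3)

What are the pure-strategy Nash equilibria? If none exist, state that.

Check each profile: it is a Nash equilibrium iff no player can strictly gain by switching unilaterally.
(Heavy, Rest, Heavy): Fleet B can switch to Light (5 → 7). Not NE.
(Heavy, Rest, Max): Fleet A gets 5, best alternative 1; Fleet B gets 5, best alternative 0; Fleet C gets 8, best alternative 0. No profitable deviation — NE.
(Heavy, Light, Heavy): Fleet A can switch to Max (3 → 5). Not NE.
(Heavy, Light, Max): Fleet A can switch to Max (2 → 7). Not NE.
(Max, Rest, Heavy): Fleet A can switch to Heavy (1 → 5). Not NE.
(Max, Rest, Max): Fleet A can switch to Heavy (1 → 5). Not NE.
(Max, Light, Heavy): Fleet B can switch to Rest (1 → 7). Not NE.
(The remaining 1 profile has a profitable deviation by the same check.)

The unique pure-strategy Nash equilibrium is (Heavy, Rest, Max).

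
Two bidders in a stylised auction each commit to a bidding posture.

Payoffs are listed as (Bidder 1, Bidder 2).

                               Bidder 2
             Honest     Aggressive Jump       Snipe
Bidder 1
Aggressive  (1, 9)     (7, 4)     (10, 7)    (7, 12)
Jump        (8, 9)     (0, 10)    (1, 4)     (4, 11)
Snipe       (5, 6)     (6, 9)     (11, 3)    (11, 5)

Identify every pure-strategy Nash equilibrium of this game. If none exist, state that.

(Aggressive, Honest): Bidder 1 can switch to Jump (1 → 8). Not NE.
(Aggressive, Aggressive): Bidder 2 can switch to Honest (4 → 9). Not NE.
(Aggressive, Jump): Bidder 1 can switch to Snipe (10 → 11). Not NE.
(Aggressive, Snipe): Bidder 1 can switch to Snipe (7 → 11). Not NE.
(Jump, Honest): Bidder 2 can switch to Aggressive (9 → 10). Not NE.
(Jump, Aggressive): Bidder 1 can switch to Aggressive (0 → 7). Not NE.
(Jump, Jump): Bidder 1 can switch to Aggressive (1 → 10). Not NE.
(Jump, Snipe): Bidder 1 can switch to Aggressive (4 → 7). Not NE.
(Snipe, Honest): Bidder 1 can switch to Jump (5 → 8). Not NE.
(Snipe, Aggressive): Bidder 1 can switch to Aggressive (6 → 7). Not NE.
(The remaining 2 profiles each have a profitable deviation by the same check.)

There is no pure-strategy Nash equilibrium.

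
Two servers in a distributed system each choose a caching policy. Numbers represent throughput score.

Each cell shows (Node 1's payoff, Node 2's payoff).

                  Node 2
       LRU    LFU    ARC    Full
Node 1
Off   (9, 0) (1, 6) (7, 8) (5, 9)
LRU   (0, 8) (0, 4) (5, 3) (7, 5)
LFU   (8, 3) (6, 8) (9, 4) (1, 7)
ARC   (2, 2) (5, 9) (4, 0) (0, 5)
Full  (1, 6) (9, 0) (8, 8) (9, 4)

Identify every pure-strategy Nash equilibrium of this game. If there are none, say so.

No pure-strategy Nash equilibrium.

(Off, LRU): Node 2 can switch to LFU (0 → 6). Not NE.
(Off, LFU): Node 1 can switch to LFU (1 → 6). Not NE.
(Off, ARC): Node 1 can switch to LFU (7 → 9). Not NE.
(Off, Full): Node 1 can switch to LRU (5 → 7). Not NE.
(LRU, LRU): Node 1 can switch to Off (0 → 9). Not NE.
(LRU, LFU): Node 1 can switch to Off (0 → 1). Not NE.
(The remaining 14 profiles each have a profitable deviation by the same check.)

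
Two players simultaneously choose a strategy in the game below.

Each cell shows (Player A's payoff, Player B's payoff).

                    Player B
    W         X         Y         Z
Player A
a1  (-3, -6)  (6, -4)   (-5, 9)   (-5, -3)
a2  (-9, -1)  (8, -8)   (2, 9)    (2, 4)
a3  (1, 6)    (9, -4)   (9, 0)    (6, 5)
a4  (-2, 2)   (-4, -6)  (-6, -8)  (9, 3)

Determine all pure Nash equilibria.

(a3, W), (a4, Z)

(a1, W): Player A can switch to a3 (-3 → 1). Not NE.
(a1, X): Player A can switch to a2 (6 → 8). Not NE.
(a1, Y): Player A can switch to a2 (-5 → 2). Not NE.
(a1, Z): Player A can switch to a2 (-5 → 2). Not NE.
(a2, W): Player A can switch to a1 (-9 → -3). Not NE.
(a2, X): Player A can switch to a3 (8 → 9). Not NE.
(a2, Y): Player A can switch to a3 (2 → 9). Not NE.
(a2, Z): Player A can switch to a3 (2 → 6). Not NE.
(a3, W): Player A gets 1, best alternative -2; Player B gets 6, best alternative 5. No profitable deviation — NE.
(a3, X): Player B can switch to W (-4 → 6). Not NE.
(a3, Y): Player B can switch to W (0 → 6). Not NE.
(a3, Z): Player A can switch to a4 (6 → 9). Not NE.
(a4, W): Player A can switch to a3 (-2 → 1). Not NE.
(a4, Z): Player A gets 9, best alternative 6; Player B gets 3, best alternative 2. No profitable deviation — NE.
(The remaining 2 profiles each have a profitable deviation by the same check.)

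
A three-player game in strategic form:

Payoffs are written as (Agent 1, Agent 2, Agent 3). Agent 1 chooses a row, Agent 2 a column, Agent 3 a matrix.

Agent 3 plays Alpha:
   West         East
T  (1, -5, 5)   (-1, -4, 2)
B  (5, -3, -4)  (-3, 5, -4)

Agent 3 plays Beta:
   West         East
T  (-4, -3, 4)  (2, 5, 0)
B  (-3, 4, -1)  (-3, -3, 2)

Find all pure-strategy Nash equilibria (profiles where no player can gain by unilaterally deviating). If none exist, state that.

(T, East, Alpha); (B, West, Beta)

Check each profile: it is a Nash equilibrium iff no player can strictly gain by switching unilaterally.
(T, West, Alpha): Agent 1 can switch to B (1 → 5). Not NE.
(T, West, Beta): Agent 1 can switch to B (-4 → -3). Not NE.
(T, East, Alpha): Agent 1 gets -1, best alternative -3; Agent 2 gets -4, best alternative -5; Agent 3 gets 2, best alternative 0. No profitable deviation — NE.
(T, East, Beta): Agent 3 can switch to Alpha (0 → 2). Not NE.
(B, West, Alpha): Agent 2 can switch to East (-3 → 5). Not NE.
(B, West, Beta): Agent 1 gets -3, best alternative -4; Agent 2 gets 4, best alternative -3; Agent 3 gets -1, best alternative -4. No profitable deviation — NE.
(B, East, Alpha): Agent 1 can switch to T (-3 → -1). Not NE.
(B, East, Beta): Agent 1 can switch to T (-3 → 2). Not NE.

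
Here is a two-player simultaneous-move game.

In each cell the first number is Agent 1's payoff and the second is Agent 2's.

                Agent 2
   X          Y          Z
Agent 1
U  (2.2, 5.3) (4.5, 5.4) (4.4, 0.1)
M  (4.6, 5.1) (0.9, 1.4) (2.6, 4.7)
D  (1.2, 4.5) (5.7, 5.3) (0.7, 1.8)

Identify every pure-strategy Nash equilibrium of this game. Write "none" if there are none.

Agent 1 against X: payoffs 2.2, 4.6, 1.2 → best response M.
Agent 1 against Y: payoffs 4.5, 0.9, 5.7 → best response D.
Agent 1 against Z: payoffs 4.4, 2.6, 0.7 → best response U.
Agent 2 against U: payoffs 5.3, 5.4, 0.1 → best response Y.
Agent 2 against M: payoffs 5.1, 1.4, 4.7 → best response X.
Agent 2 against D: payoffs 4.5, 5.3, 1.8 → best response Y.
Mutual best responses: (M, X); (D, Y).

The pure Nash equilibria are (M, X), (D, Y).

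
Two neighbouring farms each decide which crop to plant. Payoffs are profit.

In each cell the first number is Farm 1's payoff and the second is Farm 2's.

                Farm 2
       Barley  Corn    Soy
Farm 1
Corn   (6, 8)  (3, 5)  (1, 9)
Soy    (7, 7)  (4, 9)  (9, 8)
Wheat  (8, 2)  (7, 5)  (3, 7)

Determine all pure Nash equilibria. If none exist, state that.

For each strategy profile, look for a profitable unilateral deviation.
(Corn, Barley): Farm 1 can switch to Soy (6 → 7). Not NE.
(Corn, Corn): Farm 1 can switch to Soy (3 → 4). Not NE.
(Corn, Soy): Farm 1 can switch to Soy (1 → 9). Not NE.
(Soy, Barley): Farm 1 can switch to Wheat (7 → 8). Not NE.
(Soy, Corn): Farm 1 can switch to Wheat (4 → 7). Not NE.
(Soy, Soy): Farm 2 can switch to Corn (8 → 9). Not NE.
(The remaining 3 profiles each have a profitable deviation by the same check.)

This game has no pure Nash equilibrium.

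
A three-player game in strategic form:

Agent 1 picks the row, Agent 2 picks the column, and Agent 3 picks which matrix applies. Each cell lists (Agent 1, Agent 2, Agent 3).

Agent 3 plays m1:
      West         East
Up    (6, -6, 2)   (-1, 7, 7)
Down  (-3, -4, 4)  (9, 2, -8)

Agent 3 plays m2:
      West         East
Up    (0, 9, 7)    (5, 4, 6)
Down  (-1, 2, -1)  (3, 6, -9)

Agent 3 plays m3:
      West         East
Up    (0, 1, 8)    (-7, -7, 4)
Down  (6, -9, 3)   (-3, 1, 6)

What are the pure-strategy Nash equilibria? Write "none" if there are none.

(Down, East, m3)

Agent 1 against (West, m1): payoffs 6, -3 → best response Up.
Agent 1 against (West, m2): payoffs 0, -1 → best response Up.
Agent 1 against (West, m3): payoffs 0, 6 → best response Down.
Agent 1 against (East, m1): payoffs -1, 9 → best response Down.
Agent 1 against (East, m2): payoffs 5, 3 → best response Up.
Agent 1 against (East, m3): payoffs -7, -3 → best response Down.
Agent 2 against (Up, m1): payoffs -6, 7 → best response East.
Agent 2 against (Up, m2): payoffs 9, 4 → best response West.
Agent 2 against (Up, m3): payoffs 1, -7 → best response West.
Agent 2 against (Down, m1): payoffs -4, 2 → best response East.
Agent 2 against (Down, m2): payoffs 2, 6 → best response East.
Agent 2 against (Down, m3): payoffs -9, 1 → best response East.
Agent 3 against (Up, West): payoffs 2, 7, 8 → best response m3.
Agent 3 against (Up, East): payoffs 7, 6, 4 → best response m1.
Agent 3 against (Down, West): payoffs 4, -1, 3 → best response m1.
Agent 3 against (Down, East): payoffs -8, -9, 6 → best response m3.
Mutual best responses: (Down, East, m3).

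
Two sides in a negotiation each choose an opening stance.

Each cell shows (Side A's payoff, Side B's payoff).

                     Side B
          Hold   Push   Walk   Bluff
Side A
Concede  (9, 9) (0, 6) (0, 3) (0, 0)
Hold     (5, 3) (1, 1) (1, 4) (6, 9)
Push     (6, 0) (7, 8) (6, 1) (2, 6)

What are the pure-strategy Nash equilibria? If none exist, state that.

(Concede, Hold): Side A gets 9, best alternative 6; Side B gets 9, best alternative 6. No profitable deviation — NE.
(Concede, Push): Side A can switch to Hold (0 → 1). Not NE.
(Concede, Walk): Side A can switch to Hold (0 → 1). Not NE.
(Concede, Bluff): Side A can switch to Hold (0 → 6). Not NE.
(Hold, Hold): Side A can switch to Concede (5 → 9). Not NE.
(Hold, Push): Side A can switch to Push (1 → 7). Not NE.
(Hold, Walk): Side A can switch to Push (1 → 6). Not NE.
(Hold, Bluff): Side A gets 6, best alternative 2; Side B gets 9, best alternative 4. No profitable deviation — NE.
(Push, Push): Side A gets 7, best alternative 1; Side B gets 8, best alternative 6. No profitable deviation — NE.
(The remaining 3 profiles each have a profitable deviation by the same check.)

(Concede, Hold) and (Hold, Bluff) and (Push, Push)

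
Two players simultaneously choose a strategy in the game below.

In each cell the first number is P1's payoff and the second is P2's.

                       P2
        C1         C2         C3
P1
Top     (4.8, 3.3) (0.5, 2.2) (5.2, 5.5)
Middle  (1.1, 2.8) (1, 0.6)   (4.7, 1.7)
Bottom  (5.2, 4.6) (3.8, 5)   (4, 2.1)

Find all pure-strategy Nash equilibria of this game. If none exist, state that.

The pure Nash equilibria are (Top, C3); (Bottom, C2).

(Top, C1): P1 can switch to Bottom (4.8 → 5.2). Not NE.
(Top, C2): P1 can switch to Middle (0.5 → 1). Not NE.
(Top, C3): P1 gets 5.2, best alternative 4.7; P2 gets 5.5, best alternative 3.3. No profitable deviation — NE.
(Middle, C1): P1 can switch to Top (1.1 → 4.8). Not NE.
(Middle, C2): P1 can switch to Bottom (1 → 3.8). Not NE.
(Middle, C3): P1 can switch to Top (4.7 → 5.2). Not NE.
(Bottom, C1): P2 can switch to C2 (4.6 → 5). Not NE.
(Bottom, C2): P1 gets 3.8, best alternative 1; P2 gets 5, best alternative 4.6. No profitable deviation — NE.
(The remaining 1 profile has a profitable deviation by the same check.)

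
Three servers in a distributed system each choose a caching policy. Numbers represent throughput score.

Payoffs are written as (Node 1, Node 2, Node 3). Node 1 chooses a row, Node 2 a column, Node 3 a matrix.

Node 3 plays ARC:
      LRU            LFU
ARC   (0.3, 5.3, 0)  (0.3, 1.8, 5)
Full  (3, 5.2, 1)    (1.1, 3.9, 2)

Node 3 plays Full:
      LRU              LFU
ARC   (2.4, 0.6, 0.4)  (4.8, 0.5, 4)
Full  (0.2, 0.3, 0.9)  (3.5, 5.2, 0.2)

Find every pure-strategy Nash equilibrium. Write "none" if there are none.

The pure Nash equilibria are (ARC, LRU, Full), (Full, LRU, ARC).

Check each profile: it is a Nash equilibrium iff no player can strictly gain by switching unilaterally.
(ARC, LRU, ARC): Node 1 can switch to Full (0.3 → 3). Not NE.
(ARC, LRU, Full): Node 1 gets 2.4, best alternative 0.2; Node 2 gets 0.6, best alternative 0.5; Node 3 gets 0.4, best alternative 0. No profitable deviation — NE.
(ARC, LFU, ARC): Node 1 can switch to Full (0.3 → 1.1). Not NE.
(ARC, LFU, Full): Node 2 can switch to LRU (0.5 → 0.6). Not NE.
(Full, LRU, ARC): Node 1 gets 3, best alternative 0.3; Node 2 gets 5.2, best alternative 3.9; Node 3 gets 1, best alternative 0.9. No profitable deviation — NE.
(Full, LRU, Full): Node 1 can switch to ARC (0.2 → 2.4). Not NE.
(Full, LFU, ARC): Node 2 can switch to LRU (3.9 → 5.2). Not NE.
(Full, LFU, Full): Node 1 can switch to ARC (3.5 → 4.8). Not NE.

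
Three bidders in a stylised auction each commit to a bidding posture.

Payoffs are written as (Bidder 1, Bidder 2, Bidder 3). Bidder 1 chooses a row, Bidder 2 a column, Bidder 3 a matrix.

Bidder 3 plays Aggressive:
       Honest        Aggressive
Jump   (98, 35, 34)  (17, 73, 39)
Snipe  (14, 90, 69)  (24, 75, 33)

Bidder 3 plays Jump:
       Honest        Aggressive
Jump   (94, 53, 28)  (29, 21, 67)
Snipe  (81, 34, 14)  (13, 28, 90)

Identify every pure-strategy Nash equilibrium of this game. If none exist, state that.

Mark each player's best response to every combination of opponents' strategies; a profile where every player is best-responding is a pure Nash equilibrium.
Bidder 1 against (Honest, Aggressive): payoffs 98, 14 → best response Jump.
Bidder 1 against (Honest, Jump): payoffs 94, 81 → best response Jump.
Bidder 1 against (Aggressive, Aggressive): payoffs 17, 24 → best response Snipe.
Bidder 1 against (Aggressive, Jump): payoffs 29, 13 → best response Jump.
Bidder 2 against (Jump, Aggressive): payoffs 35, 73 → best response Aggressive.
Bidder 2 against (Jump, Jump): payoffs 53, 21 → best response Honest.
Bidder 2 against (Snipe, Aggressive): payoffs 90, 75 → best response Honest.
Bidder 2 against (Snipe, Jump): payoffs 34, 28 → best response Honest.
Bidder 3 against (Jump, Honest): payoffs 34, 28 → best response Aggressive.
Bidder 3 against (Jump, Aggressive): payoffs 39, 67 → best response Jump.
Bidder 3 against (Snipe, Honest): payoffs 69, 14 → best response Aggressive.
Bidder 3 against (Snipe, Aggressive): payoffs 33, 90 → best response Jump.
No profile is a mutual best response for all players.

This game has no pure Nash equilibrium.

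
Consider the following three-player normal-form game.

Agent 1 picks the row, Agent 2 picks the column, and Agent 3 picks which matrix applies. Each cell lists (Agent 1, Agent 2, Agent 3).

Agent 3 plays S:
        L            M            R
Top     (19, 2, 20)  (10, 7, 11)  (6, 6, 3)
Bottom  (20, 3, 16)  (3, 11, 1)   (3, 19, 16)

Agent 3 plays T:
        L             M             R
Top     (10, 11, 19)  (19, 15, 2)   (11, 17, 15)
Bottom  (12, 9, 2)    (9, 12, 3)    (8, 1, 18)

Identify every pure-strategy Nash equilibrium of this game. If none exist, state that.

The pure Nash equilibria are (Top, M, S) and (Top, R, T).

For each player, find the best response to each opponent profile; mutual best responses are the pure NE.
Agent 1 against (L, S): payoffs 19, 20 → best response Bottom.
Agent 1 against (L, T): payoffs 10, 12 → best response Bottom.
Agent 1 against (M, S): payoffs 10, 3 → best response Top.
Agent 1 against (M, T): payoffs 19, 9 → best response Top.
Agent 1 against (R, S): payoffs 6, 3 → best response Top.
Agent 1 against (R, T): payoffs 11, 8 → best response Top.
Agent 2 against (Top, S): payoffs 2, 7, 6 → best response M.
Agent 2 against (Top, T): payoffs 11, 15, 17 → best response R.
Agent 2 against (Bottom, S): payoffs 3, 11, 19 → best response R.
Agent 2 against (Bottom, T): payoffs 9, 12, 1 → best response M.
Agent 3 against (Top, L): payoffs 20, 19 → best response S.
Agent 3 against (Top, M): payoffs 11, 2 → best response S.
Agent 3 against (Top, R): payoffs 3, 15 → best response T.
Agent 3 against (Bottom, L): payoffs 16, 2 → best response S.
Agent 3 against (Bottom, M): payoffs 1, 3 → best response T.
Agent 3 against (Bottom, R): payoffs 16, 18 → best response T.
Mutual best responses: (Top, M, S); (Top, R, T).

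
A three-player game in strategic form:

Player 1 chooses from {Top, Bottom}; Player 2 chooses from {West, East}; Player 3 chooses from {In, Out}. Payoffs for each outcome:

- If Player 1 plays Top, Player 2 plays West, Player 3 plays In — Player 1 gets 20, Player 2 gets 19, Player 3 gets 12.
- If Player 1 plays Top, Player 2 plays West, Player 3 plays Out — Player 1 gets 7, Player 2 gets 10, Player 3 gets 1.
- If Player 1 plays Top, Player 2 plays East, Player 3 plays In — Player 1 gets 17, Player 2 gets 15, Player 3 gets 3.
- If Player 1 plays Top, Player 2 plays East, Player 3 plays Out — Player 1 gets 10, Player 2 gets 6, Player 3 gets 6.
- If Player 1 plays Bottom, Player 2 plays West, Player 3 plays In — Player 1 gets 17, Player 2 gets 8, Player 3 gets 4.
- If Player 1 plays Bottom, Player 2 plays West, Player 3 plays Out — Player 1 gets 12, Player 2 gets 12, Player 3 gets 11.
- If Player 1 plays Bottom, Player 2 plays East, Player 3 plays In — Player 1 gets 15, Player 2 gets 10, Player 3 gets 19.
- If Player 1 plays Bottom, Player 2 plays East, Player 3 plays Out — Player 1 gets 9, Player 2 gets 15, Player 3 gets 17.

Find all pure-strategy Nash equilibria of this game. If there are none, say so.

(Top, West, In)

Player 1 against (West, In): payoffs 20, 17 → best response Top.
Player 1 against (West, Out): payoffs 7, 12 → best response Bottom.
Player 1 against (East, In): payoffs 17, 15 → best response Top.
Player 1 against (East, Out): payoffs 10, 9 → best response Top.
Player 2 against (Top, In): payoffs 19, 15 → best response West.
Player 2 against (Top, Out): payoffs 10, 6 → best response West.
Player 2 against (Bottom, In): payoffs 8, 10 → best response East.
Player 2 against (Bottom, Out): payoffs 12, 15 → best response East.
Player 3 against (Top, West): payoffs 12, 1 → best response In.
Player 3 against (Top, East): payoffs 3, 6 → best response Out.
Player 3 against (Bottom, West): payoffs 4, 11 → best response Out.
Player 3 against (Bottom, East): payoffs 19, 17 → best response In.
Mutual best responses: (Top, West, In).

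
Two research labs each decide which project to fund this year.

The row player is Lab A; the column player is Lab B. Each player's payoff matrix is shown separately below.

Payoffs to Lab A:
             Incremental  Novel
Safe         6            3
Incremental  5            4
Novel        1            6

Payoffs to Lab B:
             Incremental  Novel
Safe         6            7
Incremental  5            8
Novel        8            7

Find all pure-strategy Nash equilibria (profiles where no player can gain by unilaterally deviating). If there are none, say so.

No pure-strategy Nash equilibrium.

Lab A against Incremental: payoffs 6, 5, 1 → best response Safe.
Lab A against Novel: payoffs 3, 4, 6 → best response Novel.
Lab B against Safe: payoffs 6, 7 → best response Novel.
Lab B against Incremental: payoffs 5, 8 → best response Novel.
Lab B against Novel: payoffs 8, 7 → best response Incremental.
No profile is a mutual best response for all players.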